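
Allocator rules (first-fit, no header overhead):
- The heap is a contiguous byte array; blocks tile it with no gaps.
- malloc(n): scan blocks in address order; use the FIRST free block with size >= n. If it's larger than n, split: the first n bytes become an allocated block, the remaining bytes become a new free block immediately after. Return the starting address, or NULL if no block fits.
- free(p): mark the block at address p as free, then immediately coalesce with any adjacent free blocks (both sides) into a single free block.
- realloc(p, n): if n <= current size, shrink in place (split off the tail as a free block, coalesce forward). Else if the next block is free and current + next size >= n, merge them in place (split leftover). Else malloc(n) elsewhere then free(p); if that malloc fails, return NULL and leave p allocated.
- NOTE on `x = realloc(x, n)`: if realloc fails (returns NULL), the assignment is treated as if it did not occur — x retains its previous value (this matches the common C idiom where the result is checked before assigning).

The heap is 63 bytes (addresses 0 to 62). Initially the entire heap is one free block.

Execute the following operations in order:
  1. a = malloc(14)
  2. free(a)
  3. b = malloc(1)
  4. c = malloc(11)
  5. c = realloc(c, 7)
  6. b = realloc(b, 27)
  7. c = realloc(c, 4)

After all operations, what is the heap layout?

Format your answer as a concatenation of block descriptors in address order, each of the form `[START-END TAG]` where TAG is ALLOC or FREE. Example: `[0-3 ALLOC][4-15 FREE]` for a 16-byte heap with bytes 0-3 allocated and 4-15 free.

Answer: [0-0 FREE][1-4 ALLOC][5-7 FREE][8-34 ALLOC][35-62 FREE]

Derivation:
Op 1: a = malloc(14) -> a = 0; heap: [0-13 ALLOC][14-62 FREE]
Op 2: free(a) -> (freed a); heap: [0-62 FREE]
Op 3: b = malloc(1) -> b = 0; heap: [0-0 ALLOC][1-62 FREE]
Op 4: c = malloc(11) -> c = 1; heap: [0-0 ALLOC][1-11 ALLOC][12-62 FREE]
Op 5: c = realloc(c, 7) -> c = 1; heap: [0-0 ALLOC][1-7 ALLOC][8-62 FREE]
Op 6: b = realloc(b, 27) -> b = 8; heap: [0-0 FREE][1-7 ALLOC][8-34 ALLOC][35-62 FREE]
Op 7: c = realloc(c, 4) -> c = 1; heap: [0-0 FREE][1-4 ALLOC][5-7 FREE][8-34 ALLOC][35-62 FREE]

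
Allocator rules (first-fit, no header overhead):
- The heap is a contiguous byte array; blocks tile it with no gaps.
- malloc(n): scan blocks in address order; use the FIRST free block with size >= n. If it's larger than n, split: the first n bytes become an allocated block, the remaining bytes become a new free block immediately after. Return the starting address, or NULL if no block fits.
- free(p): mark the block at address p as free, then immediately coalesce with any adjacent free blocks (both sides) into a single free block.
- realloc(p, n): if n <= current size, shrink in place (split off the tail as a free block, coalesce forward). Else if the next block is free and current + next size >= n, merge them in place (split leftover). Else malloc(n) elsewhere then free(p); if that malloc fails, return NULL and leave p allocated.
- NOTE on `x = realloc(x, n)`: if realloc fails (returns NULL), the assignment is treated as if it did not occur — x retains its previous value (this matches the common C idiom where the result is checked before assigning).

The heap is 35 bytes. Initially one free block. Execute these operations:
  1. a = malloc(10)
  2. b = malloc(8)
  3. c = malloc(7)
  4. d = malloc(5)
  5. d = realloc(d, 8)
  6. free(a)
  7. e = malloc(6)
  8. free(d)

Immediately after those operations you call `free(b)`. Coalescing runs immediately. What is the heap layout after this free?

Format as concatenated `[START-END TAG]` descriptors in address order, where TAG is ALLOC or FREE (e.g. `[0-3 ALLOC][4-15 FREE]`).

Op 1: a = malloc(10) -> a = 0; heap: [0-9 ALLOC][10-34 FREE]
Op 2: b = malloc(8) -> b = 10; heap: [0-9 ALLOC][10-17 ALLOC][18-34 FREE]
Op 3: c = malloc(7) -> c = 18; heap: [0-9 ALLOC][10-17 ALLOC][18-24 ALLOC][25-34 FREE]
Op 4: d = malloc(5) -> d = 25; heap: [0-9 ALLOC][10-17 ALLOC][18-24 ALLOC][25-29 ALLOC][30-34 FREE]
Op 5: d = realloc(d, 8) -> d = 25; heap: [0-9 ALLOC][10-17 ALLOC][18-24 ALLOC][25-32 ALLOC][33-34 FREE]
Op 6: free(a) -> (freed a); heap: [0-9 FREE][10-17 ALLOC][18-24 ALLOC][25-32 ALLOC][33-34 FREE]
Op 7: e = malloc(6) -> e = 0; heap: [0-5 ALLOC][6-9 FREE][10-17 ALLOC][18-24 ALLOC][25-32 ALLOC][33-34 FREE]
Op 8: free(d) -> (freed d); heap: [0-5 ALLOC][6-9 FREE][10-17 ALLOC][18-24 ALLOC][25-34 FREE]
free(b): b = 10 -> block [10-17 ALLOC]; mark free, coalesce with adjacent free neighbors -> [0-5 ALLOC][6-17 FREE][18-24 ALLOC][25-34 FREE]

Answer: [0-5 ALLOC][6-17 FREE][18-24 ALLOC][25-34 FREE]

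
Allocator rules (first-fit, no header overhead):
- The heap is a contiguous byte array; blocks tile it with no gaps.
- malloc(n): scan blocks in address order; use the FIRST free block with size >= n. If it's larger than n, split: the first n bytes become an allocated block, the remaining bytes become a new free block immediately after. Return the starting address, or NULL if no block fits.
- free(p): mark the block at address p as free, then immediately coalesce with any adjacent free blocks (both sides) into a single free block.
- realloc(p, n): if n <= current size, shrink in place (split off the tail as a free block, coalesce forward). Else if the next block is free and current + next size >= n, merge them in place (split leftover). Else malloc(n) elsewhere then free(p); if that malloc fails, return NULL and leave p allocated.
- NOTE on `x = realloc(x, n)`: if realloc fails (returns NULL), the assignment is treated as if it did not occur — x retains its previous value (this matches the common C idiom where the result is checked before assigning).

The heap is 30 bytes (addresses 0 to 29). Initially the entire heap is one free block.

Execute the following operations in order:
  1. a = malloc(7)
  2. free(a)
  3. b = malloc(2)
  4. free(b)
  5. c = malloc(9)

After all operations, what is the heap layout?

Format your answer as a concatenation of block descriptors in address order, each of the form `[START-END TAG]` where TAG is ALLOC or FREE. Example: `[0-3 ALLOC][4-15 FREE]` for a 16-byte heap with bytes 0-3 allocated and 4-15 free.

Op 1: a = malloc(7) -> a = 0; heap: [0-6 ALLOC][7-29 FREE]
Op 2: free(a) -> (freed a); heap: [0-29 FREE]
Op 3: b = malloc(2) -> b = 0; heap: [0-1 ALLOC][2-29 FREE]
Op 4: free(b) -> (freed b); heap: [0-29 FREE]
Op 5: c = malloc(9) -> c = 0; heap: [0-8 ALLOC][9-29 FREE]

Answer: [0-8 ALLOC][9-29 FREE]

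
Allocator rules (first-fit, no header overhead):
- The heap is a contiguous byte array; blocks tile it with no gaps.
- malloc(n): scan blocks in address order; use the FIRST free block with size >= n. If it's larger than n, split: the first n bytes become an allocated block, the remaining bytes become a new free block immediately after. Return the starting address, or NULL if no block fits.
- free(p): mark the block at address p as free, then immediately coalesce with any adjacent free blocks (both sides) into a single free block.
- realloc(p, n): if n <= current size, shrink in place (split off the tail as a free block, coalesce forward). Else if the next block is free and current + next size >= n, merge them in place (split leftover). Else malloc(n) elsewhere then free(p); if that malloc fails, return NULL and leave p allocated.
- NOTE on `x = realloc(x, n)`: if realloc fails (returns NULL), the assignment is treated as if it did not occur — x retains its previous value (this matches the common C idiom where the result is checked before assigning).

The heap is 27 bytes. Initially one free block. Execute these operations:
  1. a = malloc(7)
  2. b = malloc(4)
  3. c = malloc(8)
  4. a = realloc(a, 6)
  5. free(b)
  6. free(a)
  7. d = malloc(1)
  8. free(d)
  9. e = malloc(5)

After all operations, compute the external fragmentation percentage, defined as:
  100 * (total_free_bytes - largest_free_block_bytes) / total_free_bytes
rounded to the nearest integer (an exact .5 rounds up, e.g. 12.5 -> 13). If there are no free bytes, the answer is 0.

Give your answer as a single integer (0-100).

Op 1: a = malloc(7) -> a = 0; heap: [0-6 ALLOC][7-26 FREE]
Op 2: b = malloc(4) -> b = 7; heap: [0-6 ALLOC][7-10 ALLOC][11-26 FREE]
Op 3: c = malloc(8) -> c = 11; heap: [0-6 ALLOC][7-10 ALLOC][11-18 ALLOC][19-26 FREE]
Op 4: a = realloc(a, 6) -> a = 0; heap: [0-5 ALLOC][6-6 FREE][7-10 ALLOC][11-18 ALLOC][19-26 FREE]
Op 5: free(b) -> (freed b); heap: [0-5 ALLOC][6-10 FREE][11-18 ALLOC][19-26 FREE]
Op 6: free(a) -> (freed a); heap: [0-10 FREE][11-18 ALLOC][19-26 FREE]
Op 7: d = malloc(1) -> d = 0; heap: [0-0 ALLOC][1-10 FREE][11-18 ALLOC][19-26 FREE]
Op 8: free(d) -> (freed d); heap: [0-10 FREE][11-18 ALLOC][19-26 FREE]
Op 9: e = malloc(5) -> e = 0; heap: [0-4 ALLOC][5-10 FREE][11-18 ALLOC][19-26 FREE]
Free blocks: [6 8] total_free=14 largest=8 -> 100*(14-8)/14 = 600/14 ≈ 42.857 -> rounds to 43

Answer: 43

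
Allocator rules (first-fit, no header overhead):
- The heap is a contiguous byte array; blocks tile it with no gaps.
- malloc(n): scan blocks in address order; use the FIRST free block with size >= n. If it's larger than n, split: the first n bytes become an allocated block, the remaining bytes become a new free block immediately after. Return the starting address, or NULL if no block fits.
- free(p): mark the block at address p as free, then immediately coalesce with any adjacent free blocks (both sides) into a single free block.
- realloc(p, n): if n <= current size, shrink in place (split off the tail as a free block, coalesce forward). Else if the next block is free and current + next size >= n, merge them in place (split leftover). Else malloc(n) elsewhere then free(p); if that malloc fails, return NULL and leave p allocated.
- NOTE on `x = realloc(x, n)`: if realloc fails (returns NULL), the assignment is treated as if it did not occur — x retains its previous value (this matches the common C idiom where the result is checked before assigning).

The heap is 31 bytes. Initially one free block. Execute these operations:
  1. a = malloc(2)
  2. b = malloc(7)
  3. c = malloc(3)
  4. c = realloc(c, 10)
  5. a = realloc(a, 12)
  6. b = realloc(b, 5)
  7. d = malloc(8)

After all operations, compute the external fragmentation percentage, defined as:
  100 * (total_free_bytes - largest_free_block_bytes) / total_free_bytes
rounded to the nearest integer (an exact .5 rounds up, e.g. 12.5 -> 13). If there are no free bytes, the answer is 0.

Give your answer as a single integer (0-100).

Op 1: a = malloc(2) -> a = 0; heap: [0-1 ALLOC][2-30 FREE]
Op 2: b = malloc(7) -> b = 2; heap: [0-1 ALLOC][2-8 ALLOC][9-30 FREE]
Op 3: c = malloc(3) -> c = 9; heap: [0-1 ALLOC][2-8 ALLOC][9-11 ALLOC][12-30 FREE]
Op 4: c = realloc(c, 10) -> c = 9; heap: [0-1 ALLOC][2-8 ALLOC][9-18 ALLOC][19-30 FREE]
Op 5: a = realloc(a, 12) -> a = 19; heap: [0-1 FREE][2-8 ALLOC][9-18 ALLOC][19-30 ALLOC]
Op 6: b = realloc(b, 5) -> b = 2; heap: [0-1 FREE][2-6 ALLOC][7-8 FREE][9-18 ALLOC][19-30 ALLOC]
Op 7: d = malloc(8) -> d = NULL; heap: [0-1 FREE][2-6 ALLOC][7-8 FREE][9-18 ALLOC][19-30 ALLOC]
Free blocks: [2 2] total_free=4 largest=2 -> 100*(4-2)/4 = 200/4 = 50

Answer: 50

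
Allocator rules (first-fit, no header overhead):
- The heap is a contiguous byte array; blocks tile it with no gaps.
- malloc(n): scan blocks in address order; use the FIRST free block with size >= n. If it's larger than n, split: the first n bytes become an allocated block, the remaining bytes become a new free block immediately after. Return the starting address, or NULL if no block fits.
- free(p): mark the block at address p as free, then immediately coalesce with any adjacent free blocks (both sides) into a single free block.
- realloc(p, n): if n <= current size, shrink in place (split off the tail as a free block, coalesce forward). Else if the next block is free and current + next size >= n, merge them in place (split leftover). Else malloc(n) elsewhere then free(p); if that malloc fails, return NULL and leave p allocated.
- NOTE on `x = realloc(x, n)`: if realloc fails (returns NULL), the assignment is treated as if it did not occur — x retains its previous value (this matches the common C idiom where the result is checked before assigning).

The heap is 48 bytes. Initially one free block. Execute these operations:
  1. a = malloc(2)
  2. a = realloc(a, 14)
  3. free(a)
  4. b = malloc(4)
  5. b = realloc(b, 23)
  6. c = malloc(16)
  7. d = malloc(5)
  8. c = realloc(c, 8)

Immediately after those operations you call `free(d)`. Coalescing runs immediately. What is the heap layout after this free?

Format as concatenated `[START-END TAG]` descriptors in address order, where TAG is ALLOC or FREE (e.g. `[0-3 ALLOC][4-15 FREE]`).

Answer: [0-22 ALLOC][23-30 ALLOC][31-47 FREE]

Derivation:
Op 1: a = malloc(2) -> a = 0; heap: [0-1 ALLOC][2-47 FREE]
Op 2: a = realloc(a, 14) -> a = 0; heap: [0-13 ALLOC][14-47 FREE]
Op 3: free(a) -> (freed a); heap: [0-47 FREE]
Op 4: b = malloc(4) -> b = 0; heap: [0-3 ALLOC][4-47 FREE]
Op 5: b = realloc(b, 23) -> b = 0; heap: [0-22 ALLOC][23-47 FREE]
Op 6: c = malloc(16) -> c = 23; heap: [0-22 ALLOC][23-38 ALLOC][39-47 FREE]
Op 7: d = malloc(5) -> d = 39; heap: [0-22 ALLOC][23-38 ALLOC][39-43 ALLOC][44-47 FREE]
Op 8: c = realloc(c, 8) -> c = 23; heap: [0-22 ALLOC][23-30 ALLOC][31-38 FREE][39-43 ALLOC][44-47 FREE]
free(d): d = 39 -> block [39-43 ALLOC]; mark free, coalesce with adjacent free neighbors -> [0-22 ALLOC][23-30 ALLOC][31-47 FREE]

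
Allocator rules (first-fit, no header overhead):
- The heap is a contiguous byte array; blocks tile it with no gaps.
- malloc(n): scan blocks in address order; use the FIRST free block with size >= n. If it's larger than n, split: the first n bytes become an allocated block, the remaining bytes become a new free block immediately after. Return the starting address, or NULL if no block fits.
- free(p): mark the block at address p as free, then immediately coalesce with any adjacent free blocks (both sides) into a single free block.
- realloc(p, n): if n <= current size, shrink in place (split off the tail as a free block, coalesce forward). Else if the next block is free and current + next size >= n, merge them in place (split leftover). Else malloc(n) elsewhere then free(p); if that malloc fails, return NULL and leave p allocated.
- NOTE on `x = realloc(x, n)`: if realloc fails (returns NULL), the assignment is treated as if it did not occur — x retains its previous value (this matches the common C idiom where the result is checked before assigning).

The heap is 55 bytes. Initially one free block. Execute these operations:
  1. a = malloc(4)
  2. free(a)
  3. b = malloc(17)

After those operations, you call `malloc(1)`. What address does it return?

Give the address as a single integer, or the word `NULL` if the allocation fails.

Op 1: a = malloc(4) -> a = 0; heap: [0-3 ALLOC][4-54 FREE]
Op 2: free(a) -> (freed a); heap: [0-54 FREE]
Op 3: b = malloc(17) -> b = 0; heap: [0-16 ALLOC][17-54 FREE]
malloc(1): first-fit scan over [0-16 ALLOC][17-54 FREE] -> 17

Answer: 17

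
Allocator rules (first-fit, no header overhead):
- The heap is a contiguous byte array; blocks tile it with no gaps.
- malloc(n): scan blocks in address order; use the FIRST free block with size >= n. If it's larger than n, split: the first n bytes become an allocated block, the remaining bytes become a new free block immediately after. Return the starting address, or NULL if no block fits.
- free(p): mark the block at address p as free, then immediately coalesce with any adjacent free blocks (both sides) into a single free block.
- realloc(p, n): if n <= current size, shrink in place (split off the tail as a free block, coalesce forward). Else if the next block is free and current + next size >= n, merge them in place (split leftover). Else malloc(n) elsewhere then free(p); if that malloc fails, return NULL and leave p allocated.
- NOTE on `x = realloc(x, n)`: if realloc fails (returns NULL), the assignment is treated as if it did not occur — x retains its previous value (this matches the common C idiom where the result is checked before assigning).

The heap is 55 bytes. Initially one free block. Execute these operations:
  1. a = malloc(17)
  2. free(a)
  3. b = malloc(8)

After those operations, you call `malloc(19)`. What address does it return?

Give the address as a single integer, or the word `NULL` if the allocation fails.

Answer: 8

Derivation:
Op 1: a = malloc(17) -> a = 0; heap: [0-16 ALLOC][17-54 FREE]
Op 2: free(a) -> (freed a); heap: [0-54 FREE]
Op 3: b = malloc(8) -> b = 0; heap: [0-7 ALLOC][8-54 FREE]
malloc(19): first-fit scan over [0-7 ALLOC][8-54 FREE] -> 8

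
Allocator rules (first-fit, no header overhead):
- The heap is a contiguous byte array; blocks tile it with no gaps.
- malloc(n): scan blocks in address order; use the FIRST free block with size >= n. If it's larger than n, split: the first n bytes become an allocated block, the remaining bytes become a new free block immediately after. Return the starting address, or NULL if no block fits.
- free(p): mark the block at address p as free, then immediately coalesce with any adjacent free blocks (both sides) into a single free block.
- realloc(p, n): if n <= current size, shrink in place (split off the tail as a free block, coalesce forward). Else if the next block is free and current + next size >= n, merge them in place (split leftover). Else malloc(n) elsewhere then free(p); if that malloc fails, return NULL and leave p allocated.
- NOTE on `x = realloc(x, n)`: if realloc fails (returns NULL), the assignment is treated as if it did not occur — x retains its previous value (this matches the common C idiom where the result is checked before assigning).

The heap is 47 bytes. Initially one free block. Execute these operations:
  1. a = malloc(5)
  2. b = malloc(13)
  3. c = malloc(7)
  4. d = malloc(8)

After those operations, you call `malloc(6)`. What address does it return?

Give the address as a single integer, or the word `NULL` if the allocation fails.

Op 1: a = malloc(5) -> a = 0; heap: [0-4 ALLOC][5-46 FREE]
Op 2: b = malloc(13) -> b = 5; heap: [0-4 ALLOC][5-17 ALLOC][18-46 FREE]
Op 3: c = malloc(7) -> c = 18; heap: [0-4 ALLOC][5-17 ALLOC][18-24 ALLOC][25-46 FREE]
Op 4: d = malloc(8) -> d = 25; heap: [0-4 ALLOC][5-17 ALLOC][18-24 ALLOC][25-32 ALLOC][33-46 FREE]
malloc(6): first-fit scan over [0-4 ALLOC][5-17 ALLOC][18-24 ALLOC][25-32 ALLOC][33-46 FREE] -> 33

Answer: 33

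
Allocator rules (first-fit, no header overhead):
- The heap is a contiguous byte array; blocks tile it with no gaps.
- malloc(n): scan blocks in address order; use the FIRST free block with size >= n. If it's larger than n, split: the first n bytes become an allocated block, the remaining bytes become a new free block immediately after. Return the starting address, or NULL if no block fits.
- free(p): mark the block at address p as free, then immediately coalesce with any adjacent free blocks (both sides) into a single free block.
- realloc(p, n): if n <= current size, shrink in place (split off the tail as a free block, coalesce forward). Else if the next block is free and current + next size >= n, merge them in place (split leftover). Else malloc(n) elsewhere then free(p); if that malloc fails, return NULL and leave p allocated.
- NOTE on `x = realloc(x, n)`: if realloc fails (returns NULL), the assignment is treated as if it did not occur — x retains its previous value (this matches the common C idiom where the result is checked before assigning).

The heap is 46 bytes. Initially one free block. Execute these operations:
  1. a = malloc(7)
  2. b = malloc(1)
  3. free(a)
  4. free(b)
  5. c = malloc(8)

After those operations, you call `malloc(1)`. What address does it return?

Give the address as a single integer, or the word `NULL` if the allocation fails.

Op 1: a = malloc(7) -> a = 0; heap: [0-6 ALLOC][7-45 FREE]
Op 2: b = malloc(1) -> b = 7; heap: [0-6 ALLOC][7-7 ALLOC][8-45 FREE]
Op 3: free(a) -> (freed a); heap: [0-6 FREE][7-7 ALLOC][8-45 FREE]
Op 4: free(b) -> (freed b); heap: [0-45 FREE]
Op 5: c = malloc(8) -> c = 0; heap: [0-7 ALLOC][8-45 FREE]
malloc(1): first-fit scan over [0-7 ALLOC][8-45 FREE] -> 8

Answer: 8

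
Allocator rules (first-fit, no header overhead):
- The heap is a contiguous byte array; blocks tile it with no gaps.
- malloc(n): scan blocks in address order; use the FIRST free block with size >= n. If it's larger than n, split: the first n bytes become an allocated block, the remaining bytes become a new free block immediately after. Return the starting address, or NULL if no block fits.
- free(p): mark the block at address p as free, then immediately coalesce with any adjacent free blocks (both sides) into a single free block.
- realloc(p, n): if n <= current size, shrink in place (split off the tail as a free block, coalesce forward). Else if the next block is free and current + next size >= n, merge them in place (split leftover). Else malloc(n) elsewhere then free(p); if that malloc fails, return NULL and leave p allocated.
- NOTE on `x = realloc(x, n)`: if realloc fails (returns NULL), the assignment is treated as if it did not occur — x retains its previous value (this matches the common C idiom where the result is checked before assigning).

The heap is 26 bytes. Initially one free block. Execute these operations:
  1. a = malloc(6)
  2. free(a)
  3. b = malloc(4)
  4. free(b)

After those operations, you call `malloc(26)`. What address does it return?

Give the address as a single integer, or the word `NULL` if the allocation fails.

Answer: 0

Derivation:
Op 1: a = malloc(6) -> a = 0; heap: [0-5 ALLOC][6-25 FREE]
Op 2: free(a) -> (freed a); heap: [0-25 FREE]
Op 3: b = malloc(4) -> b = 0; heap: [0-3 ALLOC][4-25 FREE]
Op 4: free(b) -> (freed b); heap: [0-25 FREE]
malloc(26): first-fit scan over [0-25 FREE] -> 0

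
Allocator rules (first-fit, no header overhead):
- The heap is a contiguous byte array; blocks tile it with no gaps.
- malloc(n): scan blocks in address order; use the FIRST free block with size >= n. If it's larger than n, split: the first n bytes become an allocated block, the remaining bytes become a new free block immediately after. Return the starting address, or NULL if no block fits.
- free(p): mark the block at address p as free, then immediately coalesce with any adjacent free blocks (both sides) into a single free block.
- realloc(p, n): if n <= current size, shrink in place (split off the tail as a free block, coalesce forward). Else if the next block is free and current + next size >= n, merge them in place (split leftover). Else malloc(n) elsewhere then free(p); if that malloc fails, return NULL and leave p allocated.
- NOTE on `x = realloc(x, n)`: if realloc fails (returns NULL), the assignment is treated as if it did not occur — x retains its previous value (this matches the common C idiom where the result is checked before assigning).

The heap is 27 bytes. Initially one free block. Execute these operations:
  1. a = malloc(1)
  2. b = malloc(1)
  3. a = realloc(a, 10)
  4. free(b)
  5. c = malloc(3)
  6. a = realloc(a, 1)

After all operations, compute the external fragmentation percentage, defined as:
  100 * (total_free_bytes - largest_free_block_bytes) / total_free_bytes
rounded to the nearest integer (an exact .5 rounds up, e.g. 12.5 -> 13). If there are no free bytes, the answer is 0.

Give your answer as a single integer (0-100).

Op 1: a = malloc(1) -> a = 0; heap: [0-0 ALLOC][1-26 FREE]
Op 2: b = malloc(1) -> b = 1; heap: [0-0 ALLOC][1-1 ALLOC][2-26 FREE]
Op 3: a = realloc(a, 10) -> a = 2; heap: [0-0 FREE][1-1 ALLOC][2-11 ALLOC][12-26 FREE]
Op 4: free(b) -> (freed b); heap: [0-1 FREE][2-11 ALLOC][12-26 FREE]
Op 5: c = malloc(3) -> c = 12; heap: [0-1 FREE][2-11 ALLOC][12-14 ALLOC][15-26 FREE]
Op 6: a = realloc(a, 1) -> a = 2; heap: [0-1 FREE][2-2 ALLOC][3-11 FREE][12-14 ALLOC][15-26 FREE]
Free blocks: [2 9 12] total_free=23 largest=12 -> 100*(23-12)/23 = 1100/23 ≈ 47.826 -> rounds to 48

Answer: 48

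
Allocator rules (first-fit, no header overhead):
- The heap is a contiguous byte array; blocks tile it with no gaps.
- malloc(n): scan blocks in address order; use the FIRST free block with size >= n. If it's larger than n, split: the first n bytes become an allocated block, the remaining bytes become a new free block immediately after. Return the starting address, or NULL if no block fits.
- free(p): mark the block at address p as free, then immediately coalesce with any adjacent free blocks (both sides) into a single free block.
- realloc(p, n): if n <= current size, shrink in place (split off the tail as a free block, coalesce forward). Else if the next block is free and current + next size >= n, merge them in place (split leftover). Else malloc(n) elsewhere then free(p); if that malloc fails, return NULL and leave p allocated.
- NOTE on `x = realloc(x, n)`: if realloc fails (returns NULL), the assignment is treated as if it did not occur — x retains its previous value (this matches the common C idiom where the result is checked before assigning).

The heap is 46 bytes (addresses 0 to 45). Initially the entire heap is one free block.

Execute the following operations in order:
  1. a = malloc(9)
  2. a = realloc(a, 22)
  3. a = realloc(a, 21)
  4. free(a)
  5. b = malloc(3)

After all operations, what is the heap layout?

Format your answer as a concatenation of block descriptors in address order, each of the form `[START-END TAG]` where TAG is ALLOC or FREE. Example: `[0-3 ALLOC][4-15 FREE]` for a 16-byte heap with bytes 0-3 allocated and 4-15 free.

Answer: [0-2 ALLOC][3-45 FREE]

Derivation:
Op 1: a = malloc(9) -> a = 0; heap: [0-8 ALLOC][9-45 FREE]
Op 2: a = realloc(a, 22) -> a = 0; heap: [0-21 ALLOC][22-45 FREE]
Op 3: a = realloc(a, 21) -> a = 0; heap: [0-20 ALLOC][21-45 FREE]
Op 4: free(a) -> (freed a); heap: [0-45 FREE]
Op 5: b = malloc(3) -> b = 0; heap: [0-2 ALLOC][3-45 FREE]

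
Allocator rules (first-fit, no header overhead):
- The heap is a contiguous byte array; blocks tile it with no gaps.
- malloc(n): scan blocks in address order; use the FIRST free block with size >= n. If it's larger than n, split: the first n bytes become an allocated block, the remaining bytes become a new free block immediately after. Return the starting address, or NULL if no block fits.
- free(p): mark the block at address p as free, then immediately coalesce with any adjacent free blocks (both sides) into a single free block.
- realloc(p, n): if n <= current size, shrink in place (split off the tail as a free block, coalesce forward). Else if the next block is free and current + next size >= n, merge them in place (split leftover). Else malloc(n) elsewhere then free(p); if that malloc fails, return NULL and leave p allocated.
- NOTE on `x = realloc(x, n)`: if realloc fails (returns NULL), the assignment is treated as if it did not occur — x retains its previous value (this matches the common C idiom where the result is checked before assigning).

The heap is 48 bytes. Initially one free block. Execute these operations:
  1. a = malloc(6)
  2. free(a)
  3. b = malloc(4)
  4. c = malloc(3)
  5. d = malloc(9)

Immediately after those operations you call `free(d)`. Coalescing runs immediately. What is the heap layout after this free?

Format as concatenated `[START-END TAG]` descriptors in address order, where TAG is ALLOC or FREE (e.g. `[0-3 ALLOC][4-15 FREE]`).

Op 1: a = malloc(6) -> a = 0; heap: [0-5 ALLOC][6-47 FREE]
Op 2: free(a) -> (freed a); heap: [0-47 FREE]
Op 3: b = malloc(4) -> b = 0; heap: [0-3 ALLOC][4-47 FREE]
Op 4: c = malloc(3) -> c = 4; heap: [0-3 ALLOC][4-6 ALLOC][7-47 FREE]
Op 5: d = malloc(9) -> d = 7; heap: [0-3 ALLOC][4-6 ALLOC][7-15 ALLOC][16-47 FREE]
free(d): d = 7 -> block [7-15 ALLOC]; mark free, coalesce with adjacent free neighbors -> [0-3 ALLOC][4-6 ALLOC][7-47 FREE]

Answer: [0-3 ALLOC][4-6 ALLOC][7-47 FREE]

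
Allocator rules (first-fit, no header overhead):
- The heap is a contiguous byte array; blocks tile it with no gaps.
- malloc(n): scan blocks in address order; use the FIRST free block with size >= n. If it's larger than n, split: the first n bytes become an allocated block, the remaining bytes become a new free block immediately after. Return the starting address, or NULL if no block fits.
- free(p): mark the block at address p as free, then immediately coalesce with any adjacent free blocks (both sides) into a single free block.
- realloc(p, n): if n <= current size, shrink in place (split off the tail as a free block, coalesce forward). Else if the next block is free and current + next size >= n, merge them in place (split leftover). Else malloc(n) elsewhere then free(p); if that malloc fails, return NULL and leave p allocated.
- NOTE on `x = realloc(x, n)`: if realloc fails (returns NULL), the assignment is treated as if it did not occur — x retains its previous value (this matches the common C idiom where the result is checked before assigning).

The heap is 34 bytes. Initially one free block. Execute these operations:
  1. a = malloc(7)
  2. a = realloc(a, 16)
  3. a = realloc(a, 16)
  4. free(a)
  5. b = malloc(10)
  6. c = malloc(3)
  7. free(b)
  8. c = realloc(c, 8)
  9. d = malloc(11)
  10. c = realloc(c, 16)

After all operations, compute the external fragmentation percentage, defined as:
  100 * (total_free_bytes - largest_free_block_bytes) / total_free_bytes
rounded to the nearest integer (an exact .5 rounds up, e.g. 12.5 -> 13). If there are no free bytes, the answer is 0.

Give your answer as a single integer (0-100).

Answer: 33

Derivation:
Op 1: a = malloc(7) -> a = 0; heap: [0-6 ALLOC][7-33 FREE]
Op 2: a = realloc(a, 16) -> a = 0; heap: [0-15 ALLOC][16-33 FREE]
Op 3: a = realloc(a, 16) -> a = 0; heap: [0-15 ALLOC][16-33 FREE]
Op 4: free(a) -> (freed a); heap: [0-33 FREE]
Op 5: b = malloc(10) -> b = 0; heap: [0-9 ALLOC][10-33 FREE]
Op 6: c = malloc(3) -> c = 10; heap: [0-9 ALLOC][10-12 ALLOC][13-33 FREE]
Op 7: free(b) -> (freed b); heap: [0-9 FREE][10-12 ALLOC][13-33 FREE]
Op 8: c = realloc(c, 8) -> c = 10; heap: [0-9 FREE][10-17 ALLOC][18-33 FREE]
Op 9: d = malloc(11) -> d = 18; heap: [0-9 FREE][10-17 ALLOC][18-28 ALLOC][29-33 FREE]
Op 10: c = realloc(c, 16) -> NULL (c unchanged); heap: [0-9 FREE][10-17 ALLOC][18-28 ALLOC][29-33 FREE]
Free blocks: [10 5] total_free=15 largest=10 -> 100*(15-10)/15 = 500/15 ≈ 33.333 -> rounds to 33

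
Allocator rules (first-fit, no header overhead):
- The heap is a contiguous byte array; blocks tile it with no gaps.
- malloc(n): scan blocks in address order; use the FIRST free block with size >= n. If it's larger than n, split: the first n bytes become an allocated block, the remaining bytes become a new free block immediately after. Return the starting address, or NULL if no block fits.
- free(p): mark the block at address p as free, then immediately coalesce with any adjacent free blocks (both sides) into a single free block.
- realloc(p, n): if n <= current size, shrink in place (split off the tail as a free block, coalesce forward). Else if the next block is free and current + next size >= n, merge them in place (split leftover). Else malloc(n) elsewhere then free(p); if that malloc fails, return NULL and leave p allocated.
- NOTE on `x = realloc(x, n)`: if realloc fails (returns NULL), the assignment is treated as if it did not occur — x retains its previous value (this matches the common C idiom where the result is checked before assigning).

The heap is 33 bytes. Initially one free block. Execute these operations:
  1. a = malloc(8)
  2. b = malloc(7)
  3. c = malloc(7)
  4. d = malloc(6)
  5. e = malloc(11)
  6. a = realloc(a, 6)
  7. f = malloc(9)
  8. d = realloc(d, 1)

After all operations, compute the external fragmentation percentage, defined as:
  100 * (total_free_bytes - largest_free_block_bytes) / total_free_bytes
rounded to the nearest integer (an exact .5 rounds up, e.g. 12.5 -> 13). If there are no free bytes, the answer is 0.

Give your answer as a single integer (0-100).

Answer: 17

Derivation:
Op 1: a = malloc(8) -> a = 0; heap: [0-7 ALLOC][8-32 FREE]
Op 2: b = malloc(7) -> b = 8; heap: [0-7 ALLOC][8-14 ALLOC][15-32 FREE]
Op 3: c = malloc(7) -> c = 15; heap: [0-7 ALLOC][8-14 ALLOC][15-21 ALLOC][22-32 FREE]
Op 4: d = malloc(6) -> d = 22; heap: [0-7 ALLOC][8-14 ALLOC][15-21 ALLOC][22-27 ALLOC][28-32 FREE]
Op 5: e = malloc(11) -> e = NULL; heap: [0-7 ALLOC][8-14 ALLOC][15-21 ALLOC][22-27 ALLOC][28-32 FREE]
Op 6: a = realloc(a, 6) -> a = 0; heap: [0-5 ALLOC][6-7 FREE][8-14 ALLOC][15-21 ALLOC][22-27 ALLOC][28-32 FREE]
Op 7: f = malloc(9) -> f = NULL; heap: [0-5 ALLOC][6-7 FREE][8-14 ALLOC][15-21 ALLOC][22-27 ALLOC][28-32 FREE]
Op 8: d = realloc(d, 1) -> d = 22; heap: [0-5 ALLOC][6-7 FREE][8-14 ALLOC][15-21 ALLOC][22-22 ALLOC][23-32 FREE]
Free blocks: [2 10] total_free=12 largest=10 -> 100*(12-10)/12 = 200/12 ≈ 16.667 -> rounds to 17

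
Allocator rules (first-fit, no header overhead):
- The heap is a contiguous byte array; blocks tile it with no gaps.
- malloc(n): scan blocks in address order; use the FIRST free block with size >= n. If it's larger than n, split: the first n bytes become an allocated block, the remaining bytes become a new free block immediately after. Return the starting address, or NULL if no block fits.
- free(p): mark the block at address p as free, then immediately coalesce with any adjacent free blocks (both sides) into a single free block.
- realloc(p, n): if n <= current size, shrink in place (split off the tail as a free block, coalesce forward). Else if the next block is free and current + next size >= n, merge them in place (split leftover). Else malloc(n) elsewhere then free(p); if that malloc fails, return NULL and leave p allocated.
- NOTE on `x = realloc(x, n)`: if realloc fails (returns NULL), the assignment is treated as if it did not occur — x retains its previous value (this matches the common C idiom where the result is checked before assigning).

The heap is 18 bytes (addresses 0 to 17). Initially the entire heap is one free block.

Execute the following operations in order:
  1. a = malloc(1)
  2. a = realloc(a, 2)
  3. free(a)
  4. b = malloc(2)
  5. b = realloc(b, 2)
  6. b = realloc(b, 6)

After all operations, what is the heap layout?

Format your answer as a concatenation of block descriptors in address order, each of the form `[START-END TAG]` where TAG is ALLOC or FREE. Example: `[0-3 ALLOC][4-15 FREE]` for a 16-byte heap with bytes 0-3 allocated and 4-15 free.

Op 1: a = malloc(1) -> a = 0; heap: [0-0 ALLOC][1-17 FREE]
Op 2: a = realloc(a, 2) -> a = 0; heap: [0-1 ALLOC][2-17 FREE]
Op 3: free(a) -> (freed a); heap: [0-17 FREE]
Op 4: b = malloc(2) -> b = 0; heap: [0-1 ALLOC][2-17 FREE]
Op 5: b = realloc(b, 2) -> b = 0; heap: [0-1 ALLOC][2-17 FREE]
Op 6: b = realloc(b, 6) -> b = 0; heap: [0-5 ALLOC][6-17 FREE]

Answer: [0-5 ALLOC][6-17 FREE]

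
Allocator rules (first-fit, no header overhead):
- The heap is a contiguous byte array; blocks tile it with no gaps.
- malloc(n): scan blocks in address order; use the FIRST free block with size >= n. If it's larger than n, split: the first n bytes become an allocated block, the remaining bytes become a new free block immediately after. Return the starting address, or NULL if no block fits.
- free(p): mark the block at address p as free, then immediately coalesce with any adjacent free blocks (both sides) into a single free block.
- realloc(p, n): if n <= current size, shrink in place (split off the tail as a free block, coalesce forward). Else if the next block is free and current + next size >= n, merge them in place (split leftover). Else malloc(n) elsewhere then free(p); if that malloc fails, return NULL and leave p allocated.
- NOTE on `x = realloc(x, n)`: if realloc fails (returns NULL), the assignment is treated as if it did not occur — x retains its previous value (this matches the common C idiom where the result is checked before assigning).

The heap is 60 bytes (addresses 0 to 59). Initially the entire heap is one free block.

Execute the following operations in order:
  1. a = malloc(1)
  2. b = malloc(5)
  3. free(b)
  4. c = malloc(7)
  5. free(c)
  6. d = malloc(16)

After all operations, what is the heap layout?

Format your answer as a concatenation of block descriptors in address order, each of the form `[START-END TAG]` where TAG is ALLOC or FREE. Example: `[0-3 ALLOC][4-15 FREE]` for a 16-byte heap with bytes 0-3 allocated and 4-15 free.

Op 1: a = malloc(1) -> a = 0; heap: [0-0 ALLOC][1-59 FREE]
Op 2: b = malloc(5) -> b = 1; heap: [0-0 ALLOC][1-5 ALLOC][6-59 FREE]
Op 3: free(b) -> (freed b); heap: [0-0 ALLOC][1-59 FREE]
Op 4: c = malloc(7) -> c = 1; heap: [0-0 ALLOC][1-7 ALLOC][8-59 FREE]
Op 5: free(c) -> (freed c); heap: [0-0 ALLOC][1-59 FREE]
Op 6: d = malloc(16) -> d = 1; heap: [0-0 ALLOC][1-16 ALLOC][17-59 FREE]

Answer: [0-0 ALLOC][1-16 ALLOC][17-59 FREE]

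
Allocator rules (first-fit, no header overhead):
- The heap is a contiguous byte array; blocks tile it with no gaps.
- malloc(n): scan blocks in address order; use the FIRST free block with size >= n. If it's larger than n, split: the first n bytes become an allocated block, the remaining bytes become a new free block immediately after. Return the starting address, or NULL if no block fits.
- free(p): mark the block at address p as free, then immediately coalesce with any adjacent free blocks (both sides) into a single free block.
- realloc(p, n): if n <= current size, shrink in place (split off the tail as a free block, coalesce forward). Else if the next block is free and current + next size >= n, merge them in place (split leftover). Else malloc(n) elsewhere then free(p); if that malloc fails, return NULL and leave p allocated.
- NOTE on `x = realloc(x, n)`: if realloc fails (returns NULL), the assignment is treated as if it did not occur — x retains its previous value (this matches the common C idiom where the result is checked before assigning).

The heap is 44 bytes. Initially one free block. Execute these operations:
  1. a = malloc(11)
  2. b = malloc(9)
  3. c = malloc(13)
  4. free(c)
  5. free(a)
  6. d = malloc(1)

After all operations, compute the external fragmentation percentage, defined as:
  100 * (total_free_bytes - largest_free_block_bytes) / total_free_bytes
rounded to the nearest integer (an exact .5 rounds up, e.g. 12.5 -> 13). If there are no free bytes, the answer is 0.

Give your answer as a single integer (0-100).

Op 1: a = malloc(11) -> a = 0; heap: [0-10 ALLOC][11-43 FREE]
Op 2: b = malloc(9) -> b = 11; heap: [0-10 ALLOC][11-19 ALLOC][20-43 FREE]
Op 3: c = malloc(13) -> c = 20; heap: [0-10 ALLOC][11-19 ALLOC][20-32 ALLOC][33-43 FREE]
Op 4: free(c) -> (freed c); heap: [0-10 ALLOC][11-19 ALLOC][20-43 FREE]
Op 5: free(a) -> (freed a); heap: [0-10 FREE][11-19 ALLOC][20-43 FREE]
Op 6: d = malloc(1) -> d = 0; heap: [0-0 ALLOC][1-10 FREE][11-19 ALLOC][20-43 FREE]
Free blocks: [10 24] total_free=34 largest=24 -> 100*(34-24)/34 = 1000/34 ≈ 29.412 -> rounds to 29

Answer: 29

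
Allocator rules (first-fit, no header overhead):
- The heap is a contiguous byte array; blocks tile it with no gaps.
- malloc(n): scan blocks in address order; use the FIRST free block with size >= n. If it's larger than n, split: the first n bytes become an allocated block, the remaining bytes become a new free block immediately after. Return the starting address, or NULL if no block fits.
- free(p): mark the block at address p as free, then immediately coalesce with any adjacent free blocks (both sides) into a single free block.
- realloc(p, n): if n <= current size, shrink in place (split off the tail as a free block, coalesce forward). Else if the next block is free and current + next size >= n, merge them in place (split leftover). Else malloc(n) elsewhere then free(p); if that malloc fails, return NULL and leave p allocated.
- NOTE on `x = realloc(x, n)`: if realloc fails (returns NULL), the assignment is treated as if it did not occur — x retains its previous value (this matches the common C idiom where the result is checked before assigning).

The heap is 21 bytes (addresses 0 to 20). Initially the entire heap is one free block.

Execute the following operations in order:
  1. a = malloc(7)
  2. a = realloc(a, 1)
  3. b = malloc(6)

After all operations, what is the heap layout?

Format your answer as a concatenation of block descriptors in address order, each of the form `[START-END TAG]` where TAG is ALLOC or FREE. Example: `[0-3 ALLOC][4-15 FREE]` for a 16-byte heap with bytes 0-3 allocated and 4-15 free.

Answer: [0-0 ALLOC][1-6 ALLOC][7-20 FREE]

Derivation:
Op 1: a = malloc(7) -> a = 0; heap: [0-6 ALLOC][7-20 FREE]
Op 2: a = realloc(a, 1) -> a = 0; heap: [0-0 ALLOC][1-20 FREE]
Op 3: b = malloc(6) -> b = 1; heap: [0-0 ALLOC][1-6 ALLOC][7-20 FREE]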